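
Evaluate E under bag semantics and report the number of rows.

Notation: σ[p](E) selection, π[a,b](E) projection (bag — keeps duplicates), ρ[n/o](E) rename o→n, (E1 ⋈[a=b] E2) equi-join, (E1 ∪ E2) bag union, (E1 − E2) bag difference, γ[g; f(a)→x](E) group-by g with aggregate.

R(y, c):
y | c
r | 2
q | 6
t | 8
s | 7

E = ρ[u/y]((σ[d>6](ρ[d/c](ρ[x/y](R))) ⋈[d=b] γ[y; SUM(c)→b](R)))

Per-node cardinality:
  R → 4
  ρ[x/y](R) → 4
  ρ[d/c](ρ[x/y](R)) → 4
  σ[d>6](ρ[d/c](ρ[x/y](R))) → 2
  R → 4
  γ[y; SUM(c)→b](R) → 4
  (σ[d>6](ρ[d/c](ρ[x/y](R))) ⋈[d=b] γ[y; SUM(c)→b](R)) → 2
  ρ[u/y]((σ[d>6](ρ[d/c](ρ[x/y](R))) ⋈[d=b] γ[y; SUM(c)→b](R))) → 2

|E| = 2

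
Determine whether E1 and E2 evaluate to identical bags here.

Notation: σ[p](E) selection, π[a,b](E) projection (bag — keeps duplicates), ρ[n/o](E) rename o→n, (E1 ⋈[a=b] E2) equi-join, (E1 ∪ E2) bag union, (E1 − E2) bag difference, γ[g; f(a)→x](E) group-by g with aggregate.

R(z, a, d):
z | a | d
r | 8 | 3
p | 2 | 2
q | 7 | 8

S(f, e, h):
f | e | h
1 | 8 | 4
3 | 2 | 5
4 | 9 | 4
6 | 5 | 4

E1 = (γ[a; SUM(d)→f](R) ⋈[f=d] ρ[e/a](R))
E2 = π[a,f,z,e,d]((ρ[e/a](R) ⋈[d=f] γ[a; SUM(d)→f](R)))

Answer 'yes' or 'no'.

E1 per-node cardinality:
  R → 3
  γ[a; SUM(d)→f](R) → 3
  R → 3
  ρ[e/a](R) → 3
  (γ[a; SUM(d)→f](R) ⋈[f=d] ρ[e/a](R)) → 3
E2 per-node cardinality:
  R → 3
  ρ[e/a](R) → 3
  R → 3
  γ[a; SUM(d)→f](R) → 3
  (ρ[e/a](R) ⋈[d=f] γ[a; SUM(d)→f](R)) → 3
  π[a,f,z,e,d]((ρ[e/a](R) ⋈[d=f] γ[a; SUM(d)→f](R))) → 3

E1 and E2 produce the same multiset:
a | f | z | e | d
2 | 2 | p | 2 | 2
7 | 8 | q | 7 | 8
8 | 3 | r | 8 | 3

yes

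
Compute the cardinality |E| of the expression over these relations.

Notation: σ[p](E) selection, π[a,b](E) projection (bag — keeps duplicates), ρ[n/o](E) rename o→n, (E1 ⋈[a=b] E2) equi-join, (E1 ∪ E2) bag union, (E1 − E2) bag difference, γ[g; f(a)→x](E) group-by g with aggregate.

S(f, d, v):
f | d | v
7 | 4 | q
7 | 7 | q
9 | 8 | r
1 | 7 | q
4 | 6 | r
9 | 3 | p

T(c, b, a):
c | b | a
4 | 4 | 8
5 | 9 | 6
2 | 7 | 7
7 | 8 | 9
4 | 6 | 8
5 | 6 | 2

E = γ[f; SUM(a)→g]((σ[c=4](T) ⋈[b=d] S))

Subexpression sizes:
  T → 6
  σ[c=4](T) → 2
  S → 6
  (σ[c=4](T) ⋈[b=d] S) → 2
  γ[f; SUM(a)→g]((σ[c=4](T) ⋈[b=d] S)) → 2

|E| = 2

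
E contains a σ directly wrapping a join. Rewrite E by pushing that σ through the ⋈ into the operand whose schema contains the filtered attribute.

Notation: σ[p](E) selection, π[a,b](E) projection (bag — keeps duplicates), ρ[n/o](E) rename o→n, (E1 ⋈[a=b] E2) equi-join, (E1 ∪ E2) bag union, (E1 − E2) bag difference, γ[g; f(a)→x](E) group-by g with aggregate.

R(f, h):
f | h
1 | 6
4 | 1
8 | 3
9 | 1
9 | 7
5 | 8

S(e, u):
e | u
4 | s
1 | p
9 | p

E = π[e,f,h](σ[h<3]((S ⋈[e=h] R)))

σ filters on h, owned by the right side.
E' = π[e,f,h]((S ⋈[e=h] σ[h<3](R)))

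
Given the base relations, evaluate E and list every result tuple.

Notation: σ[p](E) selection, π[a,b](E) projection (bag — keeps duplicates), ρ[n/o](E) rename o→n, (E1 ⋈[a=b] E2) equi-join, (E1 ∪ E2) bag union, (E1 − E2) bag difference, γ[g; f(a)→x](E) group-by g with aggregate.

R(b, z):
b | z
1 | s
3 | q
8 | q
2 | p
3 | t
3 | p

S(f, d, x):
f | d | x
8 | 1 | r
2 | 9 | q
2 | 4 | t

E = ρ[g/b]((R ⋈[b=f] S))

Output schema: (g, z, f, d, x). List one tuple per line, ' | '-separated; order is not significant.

Stepwise |·|:
  R → 6
  S → 3
  (R ⋈[b=f] S) → 3
  ρ[g/b]((R ⋈[b=f] S)) → 3

== RESULT ==
g | z | f | d | x
2 | p | 2 | 4 | t
2 | p | 2 | 9 | q
8 | q | 8 | 1 | r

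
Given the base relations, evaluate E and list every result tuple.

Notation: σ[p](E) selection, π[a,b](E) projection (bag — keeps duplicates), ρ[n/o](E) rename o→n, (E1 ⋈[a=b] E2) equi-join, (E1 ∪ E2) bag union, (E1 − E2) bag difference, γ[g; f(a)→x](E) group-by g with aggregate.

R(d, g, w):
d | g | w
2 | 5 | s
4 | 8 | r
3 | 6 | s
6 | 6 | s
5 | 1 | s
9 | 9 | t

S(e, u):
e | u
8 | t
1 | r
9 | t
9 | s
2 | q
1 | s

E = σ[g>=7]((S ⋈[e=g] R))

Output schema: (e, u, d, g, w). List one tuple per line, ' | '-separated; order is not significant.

Subexpression sizes:
  S → 6
  R → 6
  (S ⋈[e=g] R) → 5
  σ[g>=7]((S ⋈[e=g] R)) → 3

== RESULT ==
e | u | d | g | w
8 | t | 4 | 8 | r
9 | s | 9 | 9 | t
9 | t | 9 | 9 | t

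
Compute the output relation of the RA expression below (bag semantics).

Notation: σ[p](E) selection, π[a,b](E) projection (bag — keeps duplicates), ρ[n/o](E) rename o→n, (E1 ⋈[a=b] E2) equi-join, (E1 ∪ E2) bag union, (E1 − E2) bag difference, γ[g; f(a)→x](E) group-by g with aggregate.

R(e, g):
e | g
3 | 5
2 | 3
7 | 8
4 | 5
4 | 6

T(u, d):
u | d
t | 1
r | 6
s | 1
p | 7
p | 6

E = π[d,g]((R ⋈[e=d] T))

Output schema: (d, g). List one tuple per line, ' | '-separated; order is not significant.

Row counts bottom-up:
  R → 5
  T → 5
  (R ⋈[e=d] T) → 1
  π[d,g]((R ⋈[e=d] T)) → 1

== RESULT ==
d | g
7 | 8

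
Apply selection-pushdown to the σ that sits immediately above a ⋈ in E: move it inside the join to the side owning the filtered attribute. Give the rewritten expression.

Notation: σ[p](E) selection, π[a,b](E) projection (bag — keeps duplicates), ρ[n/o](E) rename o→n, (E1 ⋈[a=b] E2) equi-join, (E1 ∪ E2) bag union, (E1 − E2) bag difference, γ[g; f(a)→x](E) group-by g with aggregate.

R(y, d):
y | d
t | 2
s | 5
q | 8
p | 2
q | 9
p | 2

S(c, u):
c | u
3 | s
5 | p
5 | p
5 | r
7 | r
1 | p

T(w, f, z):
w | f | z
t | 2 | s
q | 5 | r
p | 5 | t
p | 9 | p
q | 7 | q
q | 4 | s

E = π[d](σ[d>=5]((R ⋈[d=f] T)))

σ filters on d, owned by the left side.
E' = π[d]((σ[d>=5](R) ⋈[d=f] T))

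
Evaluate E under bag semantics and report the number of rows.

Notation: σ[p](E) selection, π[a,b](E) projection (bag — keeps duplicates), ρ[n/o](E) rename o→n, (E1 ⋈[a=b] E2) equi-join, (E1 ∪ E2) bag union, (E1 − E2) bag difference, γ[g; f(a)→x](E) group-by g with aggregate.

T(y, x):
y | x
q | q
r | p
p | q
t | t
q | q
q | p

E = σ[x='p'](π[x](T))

Stepwise |·|:
  T → 6
  π[x](T) → 6
  σ[x='p'](π[x](T)) → 2

|E| = 2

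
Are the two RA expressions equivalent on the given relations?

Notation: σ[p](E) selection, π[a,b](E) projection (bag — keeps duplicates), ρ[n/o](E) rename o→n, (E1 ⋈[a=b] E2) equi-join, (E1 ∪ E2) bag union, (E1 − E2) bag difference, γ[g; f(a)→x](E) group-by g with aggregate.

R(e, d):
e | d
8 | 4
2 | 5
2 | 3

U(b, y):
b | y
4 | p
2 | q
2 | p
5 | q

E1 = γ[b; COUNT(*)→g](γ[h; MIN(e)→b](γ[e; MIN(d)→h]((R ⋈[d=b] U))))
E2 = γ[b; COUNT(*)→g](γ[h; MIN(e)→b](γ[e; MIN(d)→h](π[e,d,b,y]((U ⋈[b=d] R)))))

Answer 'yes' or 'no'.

E1 subexpression sizes:
  R → 3
  U → 4
  (R ⋈[d=b] U) → 2
  γ[e; MIN(d)→h]((R ⋈[d=b] U)) → 2
  γ[h; MIN(e)→b](γ[e; MIN(d)→h]((R ⋈[d=b] U))) → 2
  γ[b; COUNT(*)→g](γ[h; MIN(e)→b](γ[e; MIN(d)→h]((R ⋈[d=b] U)))) → 2
E2 subexpression sizes:
  U → 4
  R → 3
  (U ⋈[b=d] R) → 2
  π[e,d,b,y]((U ⋈[b=d] R)) → 2
  γ[e; MIN(d)→h](π[e,d,b,y]((U ⋈[b=d] R))) → 2
  γ[h; MIN(e)→b](γ[e; MIN(d)→h](π[e,d,b,y]((U ⋈[b=d] R)))) → 2
  γ[b; COUNT(*)→g](γ[h; MIN(e)→b](γ[e; MIN(d)→h](π[e,d,b,y]((U ⋈[b=d] R))))) → 2

E1 and E2 produce the same multiset:
b | g
2 | 1
8 | 1

yes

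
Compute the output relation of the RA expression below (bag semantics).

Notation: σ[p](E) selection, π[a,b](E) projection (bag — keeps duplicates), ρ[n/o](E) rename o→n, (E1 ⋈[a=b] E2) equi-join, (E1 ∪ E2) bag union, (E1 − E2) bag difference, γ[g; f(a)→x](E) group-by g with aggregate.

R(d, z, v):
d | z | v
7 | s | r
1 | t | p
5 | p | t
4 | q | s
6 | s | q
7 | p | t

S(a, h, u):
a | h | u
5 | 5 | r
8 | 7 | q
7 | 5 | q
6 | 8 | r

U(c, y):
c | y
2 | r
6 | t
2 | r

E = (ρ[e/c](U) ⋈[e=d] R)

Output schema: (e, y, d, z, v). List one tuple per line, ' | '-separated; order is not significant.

Row counts bottom-up:
  U → 3
  ρ[e/c](U) → 3
  R → 6
  (ρ[e/c](U) ⋈[e=d] R) → 1

== RESULT ==
e | y | d | z | v
6 | t | 6 | s | q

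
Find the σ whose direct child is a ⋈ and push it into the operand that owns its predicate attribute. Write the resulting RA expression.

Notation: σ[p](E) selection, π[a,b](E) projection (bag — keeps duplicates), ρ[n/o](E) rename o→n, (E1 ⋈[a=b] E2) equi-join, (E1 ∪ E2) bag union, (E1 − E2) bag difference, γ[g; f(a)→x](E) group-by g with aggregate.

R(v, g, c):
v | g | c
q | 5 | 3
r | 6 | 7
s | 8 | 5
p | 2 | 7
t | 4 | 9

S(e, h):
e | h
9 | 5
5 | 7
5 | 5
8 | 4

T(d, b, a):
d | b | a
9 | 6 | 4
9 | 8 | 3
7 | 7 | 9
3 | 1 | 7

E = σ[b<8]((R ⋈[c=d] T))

σ filters on b, owned by the right side.
E' = (R ⋈[c=d] σ[b<8](T))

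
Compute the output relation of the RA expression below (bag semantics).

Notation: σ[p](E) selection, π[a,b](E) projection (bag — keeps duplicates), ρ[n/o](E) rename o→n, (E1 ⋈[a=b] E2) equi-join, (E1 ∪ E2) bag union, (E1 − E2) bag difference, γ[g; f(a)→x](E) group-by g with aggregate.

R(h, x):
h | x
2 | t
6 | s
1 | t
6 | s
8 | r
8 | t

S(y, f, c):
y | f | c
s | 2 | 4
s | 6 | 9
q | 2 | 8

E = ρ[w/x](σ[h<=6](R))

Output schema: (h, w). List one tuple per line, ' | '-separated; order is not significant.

Stepwise |·|:
  R → 6
  σ[h<=6](R) → 4
  ρ[w/x](σ[h<=6](R)) → 4

== RESULT ==
h | w
1 | t
2 | t
6 | s
6 | s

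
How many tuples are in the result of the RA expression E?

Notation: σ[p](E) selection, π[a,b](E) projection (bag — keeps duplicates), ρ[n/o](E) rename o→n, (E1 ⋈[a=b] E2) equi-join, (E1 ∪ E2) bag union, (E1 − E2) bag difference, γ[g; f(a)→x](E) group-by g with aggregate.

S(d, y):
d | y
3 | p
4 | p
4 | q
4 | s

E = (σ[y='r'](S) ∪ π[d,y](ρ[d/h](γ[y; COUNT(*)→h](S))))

Per-node cardinality:
  S → 4
  σ[y='r'](S) → 0
  S → 4
  γ[y; COUNT(*)→h](S) → 3
  ρ[d/h](γ[y; COUNT(*)→h](S)) → 3
  π[d,y](ρ[d/h](γ[y; COUNT(*)→h](S))) → 3
  (σ[y='r'](S) ∪ π[d,y](ρ[d/h](γ[y; COUNT(*)→h](S)))) → 3

|E| = 3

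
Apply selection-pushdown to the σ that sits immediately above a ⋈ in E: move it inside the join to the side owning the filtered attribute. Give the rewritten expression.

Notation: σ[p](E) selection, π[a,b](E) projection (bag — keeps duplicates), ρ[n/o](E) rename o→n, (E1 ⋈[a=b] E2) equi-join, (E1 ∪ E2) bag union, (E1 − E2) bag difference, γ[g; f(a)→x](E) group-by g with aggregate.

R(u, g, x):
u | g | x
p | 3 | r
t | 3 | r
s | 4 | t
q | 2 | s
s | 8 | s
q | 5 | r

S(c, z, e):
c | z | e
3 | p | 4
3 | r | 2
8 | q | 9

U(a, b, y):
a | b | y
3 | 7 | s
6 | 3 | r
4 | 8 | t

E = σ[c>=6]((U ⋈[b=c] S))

σ filters on c, owned by the right side.
E' = (U ⋈[b=c] σ[c>=6](S))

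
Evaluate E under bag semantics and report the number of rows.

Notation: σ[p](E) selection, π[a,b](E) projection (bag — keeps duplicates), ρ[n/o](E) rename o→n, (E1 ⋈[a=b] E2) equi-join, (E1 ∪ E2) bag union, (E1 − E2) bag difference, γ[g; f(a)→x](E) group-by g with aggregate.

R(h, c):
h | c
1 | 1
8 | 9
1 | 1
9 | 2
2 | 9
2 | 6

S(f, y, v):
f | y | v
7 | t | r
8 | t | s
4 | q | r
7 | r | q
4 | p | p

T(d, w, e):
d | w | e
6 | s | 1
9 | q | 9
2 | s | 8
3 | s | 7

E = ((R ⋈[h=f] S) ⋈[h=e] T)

Row counts bottom-up:
  R → 6
  S → 5
  (R ⋈[h=f] S) → 1
  T → 4
  ((R ⋈[h=f] S) ⋈[h=e] T) → 1

|E| = 1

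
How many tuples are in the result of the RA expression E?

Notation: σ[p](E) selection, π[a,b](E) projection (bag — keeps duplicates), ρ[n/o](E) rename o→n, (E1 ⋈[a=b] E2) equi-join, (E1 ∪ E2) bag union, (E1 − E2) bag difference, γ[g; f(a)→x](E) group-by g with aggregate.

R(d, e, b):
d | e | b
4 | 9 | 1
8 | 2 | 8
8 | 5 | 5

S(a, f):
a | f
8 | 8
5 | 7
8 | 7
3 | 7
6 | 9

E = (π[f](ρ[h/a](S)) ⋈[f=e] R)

Per-node cardinality:
  S → 5
  ρ[h/a](S) → 5
  π[f](ρ[h/a](S)) → 5
  R → 3
  (π[f](ρ[h/a](S)) ⋈[f=e] R) → 1

|E| = 1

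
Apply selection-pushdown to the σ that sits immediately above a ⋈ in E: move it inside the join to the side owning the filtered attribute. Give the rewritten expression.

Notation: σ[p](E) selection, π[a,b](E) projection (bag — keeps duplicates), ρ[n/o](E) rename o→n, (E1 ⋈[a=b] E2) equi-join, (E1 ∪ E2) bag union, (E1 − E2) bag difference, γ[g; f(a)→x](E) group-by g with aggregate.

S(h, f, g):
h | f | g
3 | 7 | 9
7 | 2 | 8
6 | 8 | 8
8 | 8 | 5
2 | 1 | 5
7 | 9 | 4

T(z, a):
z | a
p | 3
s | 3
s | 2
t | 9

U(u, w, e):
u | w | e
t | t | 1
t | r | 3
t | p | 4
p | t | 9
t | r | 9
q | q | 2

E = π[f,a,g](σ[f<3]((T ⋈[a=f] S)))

σ filters on f, owned by the right side.
E' = π[f,a,g]((T ⋈[a=f] σ[f<3](S)))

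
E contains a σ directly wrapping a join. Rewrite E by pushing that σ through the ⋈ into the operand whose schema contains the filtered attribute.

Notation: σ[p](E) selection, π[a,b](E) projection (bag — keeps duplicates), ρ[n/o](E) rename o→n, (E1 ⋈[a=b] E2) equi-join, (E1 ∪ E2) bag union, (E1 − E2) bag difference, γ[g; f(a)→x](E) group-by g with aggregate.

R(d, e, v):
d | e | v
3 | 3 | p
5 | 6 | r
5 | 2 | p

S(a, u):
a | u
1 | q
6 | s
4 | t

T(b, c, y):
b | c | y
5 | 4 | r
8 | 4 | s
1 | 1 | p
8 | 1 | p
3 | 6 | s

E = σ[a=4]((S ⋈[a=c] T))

σ filters on a, owned by the left side.
E' = (σ[a=4](S) ⋈[a=c] T)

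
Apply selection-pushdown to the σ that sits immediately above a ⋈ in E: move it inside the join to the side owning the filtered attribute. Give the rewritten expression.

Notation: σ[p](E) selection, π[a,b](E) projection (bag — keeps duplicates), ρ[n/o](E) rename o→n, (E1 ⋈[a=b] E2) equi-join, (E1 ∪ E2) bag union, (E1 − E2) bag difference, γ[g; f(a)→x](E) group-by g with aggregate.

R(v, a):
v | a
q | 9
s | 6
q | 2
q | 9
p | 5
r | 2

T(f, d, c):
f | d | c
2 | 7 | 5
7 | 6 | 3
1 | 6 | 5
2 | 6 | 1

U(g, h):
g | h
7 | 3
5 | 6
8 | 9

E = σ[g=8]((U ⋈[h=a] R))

σ filters on g, owned by the left side.
E' = (σ[g=8](U) ⋈[h=a] R)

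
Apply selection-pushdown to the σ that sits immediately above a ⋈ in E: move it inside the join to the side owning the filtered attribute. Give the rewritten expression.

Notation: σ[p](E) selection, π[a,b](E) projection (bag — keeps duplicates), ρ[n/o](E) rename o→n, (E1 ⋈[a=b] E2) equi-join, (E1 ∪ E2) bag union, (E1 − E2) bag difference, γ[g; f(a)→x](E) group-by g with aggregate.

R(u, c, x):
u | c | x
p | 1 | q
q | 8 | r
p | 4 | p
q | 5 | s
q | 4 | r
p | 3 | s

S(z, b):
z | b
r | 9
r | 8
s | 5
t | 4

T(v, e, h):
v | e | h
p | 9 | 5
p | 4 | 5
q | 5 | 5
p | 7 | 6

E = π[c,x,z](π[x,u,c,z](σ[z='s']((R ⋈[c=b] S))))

σ filters on z, owned by the right side.
E' = π[c,x,z](π[x,u,c,z]((R ⋈[c=b] σ[z='s'](S))))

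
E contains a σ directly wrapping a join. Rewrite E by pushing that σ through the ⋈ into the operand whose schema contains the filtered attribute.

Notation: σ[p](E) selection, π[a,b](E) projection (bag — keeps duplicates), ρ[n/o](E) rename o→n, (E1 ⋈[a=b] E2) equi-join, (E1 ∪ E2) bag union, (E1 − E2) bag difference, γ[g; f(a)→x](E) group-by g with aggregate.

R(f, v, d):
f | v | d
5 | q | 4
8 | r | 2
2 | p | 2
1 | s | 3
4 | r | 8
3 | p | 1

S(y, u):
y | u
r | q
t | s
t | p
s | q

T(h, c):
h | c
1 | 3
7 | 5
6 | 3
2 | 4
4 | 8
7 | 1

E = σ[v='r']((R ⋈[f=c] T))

σ filters on v, owned by the left side.
E' = (σ[v='r'](R) ⋈[f=c] T)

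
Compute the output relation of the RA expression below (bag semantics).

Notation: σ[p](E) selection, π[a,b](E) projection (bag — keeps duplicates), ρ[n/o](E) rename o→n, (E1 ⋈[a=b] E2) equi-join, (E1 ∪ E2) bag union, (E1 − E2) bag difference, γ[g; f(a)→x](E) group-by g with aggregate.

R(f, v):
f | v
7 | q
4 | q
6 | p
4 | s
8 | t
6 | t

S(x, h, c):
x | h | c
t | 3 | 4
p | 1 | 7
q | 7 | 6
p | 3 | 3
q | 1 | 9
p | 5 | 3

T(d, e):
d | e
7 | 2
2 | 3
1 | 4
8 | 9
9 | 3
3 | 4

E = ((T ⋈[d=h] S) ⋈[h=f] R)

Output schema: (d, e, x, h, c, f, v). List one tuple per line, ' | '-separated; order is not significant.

Subexpression sizes:
  T → 6
  S → 6
  (T ⋈[d=h] S) → 5
  R → 6
  ((T ⋈[d=h] S) ⋈[h=f] R) → 1

== RESULT ==
d | e | x | h | c | f | v
7 | 2 | q | 7 | 6 | 7 | q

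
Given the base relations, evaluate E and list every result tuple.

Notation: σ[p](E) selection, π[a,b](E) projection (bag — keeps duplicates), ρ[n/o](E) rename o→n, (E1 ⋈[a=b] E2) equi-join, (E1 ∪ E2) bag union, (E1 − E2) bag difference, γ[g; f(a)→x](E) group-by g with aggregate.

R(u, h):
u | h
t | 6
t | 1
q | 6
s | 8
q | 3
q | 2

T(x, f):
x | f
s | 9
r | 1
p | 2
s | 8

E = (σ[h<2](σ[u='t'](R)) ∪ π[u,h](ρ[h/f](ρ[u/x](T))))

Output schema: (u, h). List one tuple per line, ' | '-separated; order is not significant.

Stepwise |·|:
  R → 6
  σ[u='t'](R) → 2
  σ[h<2](σ[u='t'](R)) → 1
  T → 4
  ρ[u/x](T) → 4
  ρ[h/f](ρ[u/x](T)) → 4
  π[u,h](ρ[h/f](ρ[u/x](T))) → 4
  (σ[h<2](σ[u='t'](R)) ∪ π[u,h](ρ[h/f](ρ[u/x](T)))) → 5

== RESULT ==
u | h
p | 2
r | 1
s | 8
s | 9
t | 1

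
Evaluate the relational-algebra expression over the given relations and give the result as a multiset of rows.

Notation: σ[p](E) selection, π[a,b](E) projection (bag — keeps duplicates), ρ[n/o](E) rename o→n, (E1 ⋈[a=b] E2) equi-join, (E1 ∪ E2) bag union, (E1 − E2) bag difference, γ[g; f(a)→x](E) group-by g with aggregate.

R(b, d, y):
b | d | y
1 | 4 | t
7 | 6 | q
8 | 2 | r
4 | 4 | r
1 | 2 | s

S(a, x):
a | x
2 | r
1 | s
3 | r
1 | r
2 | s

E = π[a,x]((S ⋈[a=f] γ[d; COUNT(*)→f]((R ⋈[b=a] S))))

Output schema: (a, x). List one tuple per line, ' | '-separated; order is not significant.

Subexpression sizes:
  S → 5
  R → 5
  S → 5
  (R ⋈[b=a] S) → 4
  γ[d; COUNT(*)→f]((R ⋈[b=a] S)) → 2
  (S ⋈[a=f] γ[d; COUNT(*)→f]((R ⋈[b=a] S))) → 4
  π[a,x]((S ⋈[a=f] γ[d; COUNT(*)→f]((R ⋈[b=a] S)))) → 4

== RESULT ==
a | x
2 | r
2 | r
2 | s
2 | s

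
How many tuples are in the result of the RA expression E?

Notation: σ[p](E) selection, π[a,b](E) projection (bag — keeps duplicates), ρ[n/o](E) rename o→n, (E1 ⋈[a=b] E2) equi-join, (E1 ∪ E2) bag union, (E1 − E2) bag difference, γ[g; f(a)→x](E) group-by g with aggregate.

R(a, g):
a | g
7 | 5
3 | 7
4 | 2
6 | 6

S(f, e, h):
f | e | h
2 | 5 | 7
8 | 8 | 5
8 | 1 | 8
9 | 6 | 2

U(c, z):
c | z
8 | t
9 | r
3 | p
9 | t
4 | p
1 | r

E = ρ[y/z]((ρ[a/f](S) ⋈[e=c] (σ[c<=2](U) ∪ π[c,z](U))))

Row counts bottom-up:
  S → 4
  ρ[a/f](S) → 4
  U → 6
  σ[c<=2](U) → 1
  U → 6
  π[c,z](U) → 6
  (σ[c<=2](U) ∪ π[c,z](U)) → 7
  (ρ[a/f](S) ⋈[e=c] (σ[c<=2](U) ∪ π[c,z](U))) → 3
  ρ[y/z]((ρ[a/f](S) ⋈[e=c] (σ[c<=2](U) ∪ π[c,z](U)))) → 3

|E| = 3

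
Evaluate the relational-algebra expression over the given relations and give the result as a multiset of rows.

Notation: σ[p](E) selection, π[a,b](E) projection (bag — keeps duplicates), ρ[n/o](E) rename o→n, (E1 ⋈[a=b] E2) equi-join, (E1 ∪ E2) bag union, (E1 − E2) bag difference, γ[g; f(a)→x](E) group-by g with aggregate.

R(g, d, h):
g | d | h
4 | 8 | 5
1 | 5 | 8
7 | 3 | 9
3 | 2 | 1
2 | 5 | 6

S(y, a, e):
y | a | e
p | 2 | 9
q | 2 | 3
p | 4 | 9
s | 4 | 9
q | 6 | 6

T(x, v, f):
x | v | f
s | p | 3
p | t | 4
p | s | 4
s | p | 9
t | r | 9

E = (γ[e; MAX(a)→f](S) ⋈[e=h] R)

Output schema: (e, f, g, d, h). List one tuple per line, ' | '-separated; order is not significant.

Per-node cardinality:
  S → 5
  γ[e; MAX(a)→f](S) → 3
  R → 5
  (γ[e; MAX(a)→f](S) ⋈[e=h] R) → 2

== RESULT ==
e | f | g | d | h
6 | 6 | 2 | 5 | 6
9 | 4 | 7 | 3 | 9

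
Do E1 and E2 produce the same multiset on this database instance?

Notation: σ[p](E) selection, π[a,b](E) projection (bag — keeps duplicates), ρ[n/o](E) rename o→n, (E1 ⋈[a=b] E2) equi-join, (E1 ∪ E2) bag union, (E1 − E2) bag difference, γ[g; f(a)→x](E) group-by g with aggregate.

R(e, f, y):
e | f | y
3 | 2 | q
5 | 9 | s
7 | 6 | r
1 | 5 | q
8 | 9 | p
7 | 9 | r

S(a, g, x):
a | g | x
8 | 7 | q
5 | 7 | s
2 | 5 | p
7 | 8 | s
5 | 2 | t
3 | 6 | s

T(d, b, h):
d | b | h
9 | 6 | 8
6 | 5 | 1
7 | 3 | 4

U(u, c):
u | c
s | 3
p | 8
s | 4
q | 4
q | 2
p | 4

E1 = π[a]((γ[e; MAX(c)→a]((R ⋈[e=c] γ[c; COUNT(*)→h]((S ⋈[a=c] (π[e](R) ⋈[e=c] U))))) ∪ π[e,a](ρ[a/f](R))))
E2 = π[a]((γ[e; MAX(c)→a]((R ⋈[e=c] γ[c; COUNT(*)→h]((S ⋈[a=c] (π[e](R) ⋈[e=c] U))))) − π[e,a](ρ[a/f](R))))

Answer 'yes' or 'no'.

E1 stepwise |·|:
  R → 6
  S → 6
  R → 6
  π[e](R) → 6
  U → 6
  (π[e](R) ⋈[e=c] U) → 2
  (S ⋈[a=c] (π[e](R) ⋈[e=c] U)) → 2
  γ[c; COUNT(*)→h]((S ⋈[a=c] (π[e](R) ⋈[e=c] U))) → 2
  (R ⋈[e=c] γ[c; COUNT(*)→h]((S ⋈[a=c] (π[e](R) ⋈[e=c] U)))) → 2
  γ[e; MAX(c)→a]((R ⋈[e=c] γ[c; COUNT(*)→h]((S ⋈[a=c] (π[e](R) ⋈[e=c] U))))) → 2
  R → 6
  ρ[a/f](R) → 6
  π[e,a](ρ[a/f](R)) → 6
  (γ[e; MAX(c)→a]((R ⋈[e=c] γ[c; COUNT(*)→h]((S ⋈[a=c] (π[e](R) ⋈[e=c] U))))) ∪ π[e,a](ρ[a/f](R))) → 8
  π[a]((γ[e; MAX(c)→a]((R ⋈[e=c] γ[c; COUNT(*)→h]((S ⋈[a=c] (π[e](R) ⋈[e=c] U))))) ∪ π[e,a](ρ[a/f](R)))) → 8
E2 stepwise |·|:
  R → 6
  S → 6
  R → 6
  π[e](R) → 6
  U → 6
  (π[e](R) ⋈[e=c] U) → 2
  (S ⋈[a=c] (π[e](R) ⋈[e=c] U)) → 2
  γ[c; COUNT(*)→h]((S ⋈[a=c] (π[e](R) ⋈[e=c] U))) → 2
  (R ⋈[e=c] γ[c; COUNT(*)→h]((S ⋈[a=c] (π[e](R) ⋈[e=c] U)))) → 2
  γ[e; MAX(c)→a]((R ⋈[e=c] γ[c; COUNT(*)→h]((S ⋈[a=c] (π[e](R) ⋈[e=c] U))))) → 2
  R → 6
  ρ[a/f](R) → 6
  π[e,a](ρ[a/f](R)) → 6
  (γ[e; MAX(c)→a]((R ⋈[e=c] γ[c; COUNT(*)→h]((S ⋈[a=c] (π[e](R) ⋈[e=c] U))))) − π[e,a](ρ[a/f](R))) → 2
  π[a]((γ[e; MAX(c)→a]((R ⋈[e=c] γ[c; COUNT(*)→h]((S ⋈[a=c] (π[e](R) ⋈[e=c] U))))) − π[e,a](ρ[a/f](R)))) → 2

E1 result:
a
2
3
5
6
8
9
9
9
E2 result:
a
3
8
Witness: (6,) appears 1× in E1 but 0× in E2.

no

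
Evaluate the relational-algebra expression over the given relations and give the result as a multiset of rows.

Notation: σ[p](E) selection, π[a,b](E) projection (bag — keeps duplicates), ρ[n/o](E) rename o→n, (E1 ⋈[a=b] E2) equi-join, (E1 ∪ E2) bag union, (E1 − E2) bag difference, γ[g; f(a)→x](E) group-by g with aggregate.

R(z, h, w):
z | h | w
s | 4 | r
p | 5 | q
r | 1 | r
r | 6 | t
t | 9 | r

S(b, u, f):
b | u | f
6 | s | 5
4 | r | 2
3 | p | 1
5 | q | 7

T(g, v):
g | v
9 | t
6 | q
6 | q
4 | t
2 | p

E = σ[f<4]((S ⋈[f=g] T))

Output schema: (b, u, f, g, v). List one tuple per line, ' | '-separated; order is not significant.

Row counts bottom-up:
  S → 4
  T → 5
  (S ⋈[f=g] T) → 1
  σ[f<4]((S ⋈[f=g] T)) → 1

== RESULT ==
b | u | f | g | v
4 | r | 2 | 2 | p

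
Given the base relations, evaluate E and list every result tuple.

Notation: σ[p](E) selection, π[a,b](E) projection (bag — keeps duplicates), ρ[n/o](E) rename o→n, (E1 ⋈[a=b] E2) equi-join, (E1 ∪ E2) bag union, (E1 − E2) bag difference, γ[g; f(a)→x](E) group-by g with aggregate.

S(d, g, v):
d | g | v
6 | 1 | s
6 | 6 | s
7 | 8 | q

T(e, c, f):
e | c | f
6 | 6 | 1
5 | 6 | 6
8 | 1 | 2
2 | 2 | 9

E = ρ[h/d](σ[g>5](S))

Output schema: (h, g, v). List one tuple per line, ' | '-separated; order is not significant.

Subexpression sizes:
  S → 3
  σ[g>5](S) → 2
  ρ[h/d](σ[g>5](S)) → 2

== RESULT ==
h | g | v
6 | 6 | s
7 | 8 | q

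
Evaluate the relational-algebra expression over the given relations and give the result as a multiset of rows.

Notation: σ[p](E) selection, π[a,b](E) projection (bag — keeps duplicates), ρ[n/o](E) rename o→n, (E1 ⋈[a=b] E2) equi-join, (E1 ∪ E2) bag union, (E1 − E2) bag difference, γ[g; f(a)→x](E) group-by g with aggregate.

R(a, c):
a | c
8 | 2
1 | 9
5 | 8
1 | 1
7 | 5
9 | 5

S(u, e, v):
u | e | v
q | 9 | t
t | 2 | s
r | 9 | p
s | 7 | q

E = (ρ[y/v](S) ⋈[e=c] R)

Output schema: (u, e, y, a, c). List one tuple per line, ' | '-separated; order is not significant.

Row counts bottom-up:
  S → 4
  ρ[y/v](S) → 4
  R → 6
  (ρ[y/v](S) ⋈[e=c] R) → 3

== RESULT ==
u | e | y | a | c
q | 9 | t | 1 | 9
r | 9 | p | 1 | 9
t | 2 | s | 8 | 2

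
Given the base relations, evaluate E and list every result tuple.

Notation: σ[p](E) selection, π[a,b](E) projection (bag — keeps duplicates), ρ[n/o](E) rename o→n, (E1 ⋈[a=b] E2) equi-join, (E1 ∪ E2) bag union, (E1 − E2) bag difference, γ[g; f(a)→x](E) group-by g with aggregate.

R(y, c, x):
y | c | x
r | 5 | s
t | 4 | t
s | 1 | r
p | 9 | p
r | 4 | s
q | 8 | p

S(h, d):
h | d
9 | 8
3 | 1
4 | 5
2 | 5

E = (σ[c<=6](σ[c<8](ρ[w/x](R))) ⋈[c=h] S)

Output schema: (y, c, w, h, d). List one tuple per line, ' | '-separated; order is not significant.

Per-node cardinality:
  R → 6
  ρ[w/x](R) → 6
  σ[c<8](ρ[w/x](R)) → 4
  σ[c<=6](σ[c<8](ρ[w/x](R))) → 4
  S → 4
  (σ[c<=6](σ[c<8](ρ[w/x](R))) ⋈[c=h] S) → 2

== RESULT ==
y | c | w | h | d
r | 4 | s | 4 | 5
t | 4 | t | 4 | 5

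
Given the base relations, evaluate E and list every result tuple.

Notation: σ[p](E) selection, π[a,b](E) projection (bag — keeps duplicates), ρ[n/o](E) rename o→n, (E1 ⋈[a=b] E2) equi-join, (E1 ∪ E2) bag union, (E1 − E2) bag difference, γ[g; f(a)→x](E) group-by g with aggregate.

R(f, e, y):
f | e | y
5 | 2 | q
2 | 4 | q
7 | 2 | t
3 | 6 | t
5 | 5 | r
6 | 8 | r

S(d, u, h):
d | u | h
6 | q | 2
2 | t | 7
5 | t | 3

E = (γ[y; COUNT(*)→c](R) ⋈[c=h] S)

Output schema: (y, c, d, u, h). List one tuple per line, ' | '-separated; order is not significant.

Row counts bottom-up:
  R → 6
  γ[y; COUNT(*)→c](R) → 3
  S → 3
  (γ[y; COUNT(*)→c](R) ⋈[c=h] S) → 3

== RESULT ==
y | c | d | u | h
q | 2 | 6 | q | 2
r | 2 | 6 | q | 2
t | 2 | 6 | q | 2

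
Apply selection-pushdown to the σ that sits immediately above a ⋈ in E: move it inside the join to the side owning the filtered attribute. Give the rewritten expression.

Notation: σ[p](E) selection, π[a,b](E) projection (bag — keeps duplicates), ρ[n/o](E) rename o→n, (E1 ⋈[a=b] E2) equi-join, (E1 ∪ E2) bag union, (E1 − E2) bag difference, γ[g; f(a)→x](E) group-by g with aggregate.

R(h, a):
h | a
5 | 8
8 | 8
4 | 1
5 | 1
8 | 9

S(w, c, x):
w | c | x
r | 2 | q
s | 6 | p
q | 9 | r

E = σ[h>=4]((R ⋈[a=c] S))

σ filters on h, owned by the left side.
E' = (σ[h>=4](R) ⋈[a=c] S)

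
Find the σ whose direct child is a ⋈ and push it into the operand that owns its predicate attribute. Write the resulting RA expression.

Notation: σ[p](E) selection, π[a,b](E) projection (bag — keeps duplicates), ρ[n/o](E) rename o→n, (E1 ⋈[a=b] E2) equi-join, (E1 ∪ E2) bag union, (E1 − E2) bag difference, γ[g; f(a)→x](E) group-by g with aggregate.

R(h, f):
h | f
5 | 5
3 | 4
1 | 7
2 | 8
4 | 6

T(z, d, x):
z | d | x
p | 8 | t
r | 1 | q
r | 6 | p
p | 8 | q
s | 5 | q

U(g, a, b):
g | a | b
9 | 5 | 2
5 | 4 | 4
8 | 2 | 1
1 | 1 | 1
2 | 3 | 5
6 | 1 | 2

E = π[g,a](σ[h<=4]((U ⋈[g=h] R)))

σ filters on h, owned by the right side.
E' = π[g,a]((U ⋈[g=h] σ[h<=4](R)))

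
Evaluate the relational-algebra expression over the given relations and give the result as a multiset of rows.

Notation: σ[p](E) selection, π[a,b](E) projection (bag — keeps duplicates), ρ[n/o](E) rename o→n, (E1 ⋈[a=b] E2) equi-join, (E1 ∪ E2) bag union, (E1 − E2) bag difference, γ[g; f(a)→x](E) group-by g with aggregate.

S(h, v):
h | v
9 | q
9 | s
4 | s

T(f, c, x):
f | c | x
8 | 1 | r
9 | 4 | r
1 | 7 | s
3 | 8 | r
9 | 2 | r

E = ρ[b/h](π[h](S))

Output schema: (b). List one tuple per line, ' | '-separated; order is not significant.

Stepwise |·|:
  S → 3
  π[h](S) → 3
  ρ[b/h](π[h](S)) → 3

== RESULT ==
b
4
9
9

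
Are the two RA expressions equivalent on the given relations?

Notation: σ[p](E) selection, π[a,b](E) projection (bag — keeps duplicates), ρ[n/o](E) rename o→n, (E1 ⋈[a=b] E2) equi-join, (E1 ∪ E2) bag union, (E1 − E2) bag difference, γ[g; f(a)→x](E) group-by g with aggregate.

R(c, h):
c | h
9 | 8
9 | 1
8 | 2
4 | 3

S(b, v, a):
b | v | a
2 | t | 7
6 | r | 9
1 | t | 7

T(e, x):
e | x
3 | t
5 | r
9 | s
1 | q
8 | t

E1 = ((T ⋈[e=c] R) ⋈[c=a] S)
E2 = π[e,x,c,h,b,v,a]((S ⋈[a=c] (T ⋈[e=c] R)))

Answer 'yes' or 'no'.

E1 stepwise |·|:
  T → 5
  R → 4
  (T ⋈[e=c] R) → 3
  S → 3
  ((T ⋈[e=c] R) ⋈[c=a] S) → 2
E2 stepwise |·|:
  S → 3
  T → 5
  R → 4
  (T ⋈[e=c] R) → 3
  (S ⋈[a=c] (T ⋈[e=c] R)) → 2
  π[e,x,c,h,b,v,a]((S ⋈[a=c] (T ⋈[e=c] R))) → 2

E1 and E2 produce the same multiset:
e | x | c | h | b | v | a
9 | s | 9 | 1 | 6 | r | 9
9 | s | 9 | 8 | 6 | r | 9

yes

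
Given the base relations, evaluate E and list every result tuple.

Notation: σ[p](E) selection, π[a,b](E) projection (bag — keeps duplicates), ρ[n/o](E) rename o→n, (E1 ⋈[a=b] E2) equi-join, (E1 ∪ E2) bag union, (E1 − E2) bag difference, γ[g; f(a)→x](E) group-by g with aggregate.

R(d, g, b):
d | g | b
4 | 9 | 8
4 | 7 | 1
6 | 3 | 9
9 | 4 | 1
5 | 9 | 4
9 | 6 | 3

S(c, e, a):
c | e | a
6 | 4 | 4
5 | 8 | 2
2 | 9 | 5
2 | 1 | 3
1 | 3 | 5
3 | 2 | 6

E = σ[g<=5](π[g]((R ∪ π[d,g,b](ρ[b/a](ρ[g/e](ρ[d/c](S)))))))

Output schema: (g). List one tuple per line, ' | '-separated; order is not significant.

Stepwise |·|:
  R → 6
  S → 6
  ρ[d/c](S) → 6
  ρ[g/e](ρ[d/c](S)) → 6
  ρ[b/a](ρ[g/e](ρ[d/c](S))) → 6
  π[d,g,b](ρ[b/a](ρ[g/e](ρ[d/c](S)))) → 6
  (R ∪ π[d,g,b](ρ[b/a](ρ[g/e](ρ[d/c](S))))) → 12
  π[g]((R ∪ π[d,g,b](ρ[b/a](ρ[g/e](ρ[d/c](S)))))) → 12
  σ[g<=5](π[g]((R ∪ π[d,g,b](ρ[b/a](ρ[g/e](ρ[d/c](S))))))) → 6

== RESULT ==
g
1
2
3
3
4
4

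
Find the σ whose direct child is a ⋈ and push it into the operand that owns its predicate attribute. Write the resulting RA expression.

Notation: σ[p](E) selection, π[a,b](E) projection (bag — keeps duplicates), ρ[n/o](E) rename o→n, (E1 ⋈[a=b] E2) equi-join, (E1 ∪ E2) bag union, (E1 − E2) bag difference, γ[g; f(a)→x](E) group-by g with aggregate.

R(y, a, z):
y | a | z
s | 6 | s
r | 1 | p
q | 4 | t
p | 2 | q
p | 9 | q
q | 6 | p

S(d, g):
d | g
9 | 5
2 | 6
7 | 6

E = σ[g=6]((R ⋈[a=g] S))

σ filters on g, owned by the right side.
E' = (R ⋈[a=g] σ[g=6](S))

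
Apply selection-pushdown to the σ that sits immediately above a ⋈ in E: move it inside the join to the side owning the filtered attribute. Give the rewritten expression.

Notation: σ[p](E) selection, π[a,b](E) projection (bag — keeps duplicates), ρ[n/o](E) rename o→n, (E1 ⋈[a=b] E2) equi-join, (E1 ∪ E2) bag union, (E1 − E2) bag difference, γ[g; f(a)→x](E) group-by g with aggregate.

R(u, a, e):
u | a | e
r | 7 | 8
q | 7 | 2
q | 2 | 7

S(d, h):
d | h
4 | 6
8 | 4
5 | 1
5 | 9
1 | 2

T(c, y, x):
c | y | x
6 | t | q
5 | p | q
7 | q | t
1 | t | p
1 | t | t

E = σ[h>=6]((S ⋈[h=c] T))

σ filters on h, owned by the left side.
E' = (σ[h>=6](S) ⋈[h=c] T)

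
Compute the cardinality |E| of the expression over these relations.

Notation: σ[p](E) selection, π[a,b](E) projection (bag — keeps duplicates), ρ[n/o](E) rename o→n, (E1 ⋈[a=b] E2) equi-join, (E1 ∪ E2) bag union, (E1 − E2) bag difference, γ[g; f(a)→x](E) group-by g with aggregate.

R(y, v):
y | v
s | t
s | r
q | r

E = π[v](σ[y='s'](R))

Row counts bottom-up:
  R → 3
  σ[y='s'](R) → 2
  π[v](σ[y='s'](R)) → 2

|E| = 2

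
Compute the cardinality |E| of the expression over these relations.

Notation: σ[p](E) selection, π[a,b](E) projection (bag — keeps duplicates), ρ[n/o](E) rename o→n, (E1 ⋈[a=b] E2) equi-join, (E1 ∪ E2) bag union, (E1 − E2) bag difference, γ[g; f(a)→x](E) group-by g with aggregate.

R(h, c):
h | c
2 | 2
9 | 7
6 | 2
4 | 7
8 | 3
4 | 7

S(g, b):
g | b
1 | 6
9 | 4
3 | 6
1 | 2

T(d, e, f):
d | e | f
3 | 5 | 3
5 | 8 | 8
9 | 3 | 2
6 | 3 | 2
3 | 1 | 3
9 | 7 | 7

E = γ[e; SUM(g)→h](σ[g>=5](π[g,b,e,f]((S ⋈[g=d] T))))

Per-node cardinality:
  S → 4
  T → 6
  (S ⋈[g=d] T) → 4
  π[g,b,e,f]((S ⋈[g=d] T)) → 4
  σ[g>=5](π[g,b,e,f]((S ⋈[g=d] T))) → 2
  γ[e; SUM(g)→h](σ[g>=5](π[g,b,e,f]((S ⋈[g=d] T)))) → 2

|E| = 2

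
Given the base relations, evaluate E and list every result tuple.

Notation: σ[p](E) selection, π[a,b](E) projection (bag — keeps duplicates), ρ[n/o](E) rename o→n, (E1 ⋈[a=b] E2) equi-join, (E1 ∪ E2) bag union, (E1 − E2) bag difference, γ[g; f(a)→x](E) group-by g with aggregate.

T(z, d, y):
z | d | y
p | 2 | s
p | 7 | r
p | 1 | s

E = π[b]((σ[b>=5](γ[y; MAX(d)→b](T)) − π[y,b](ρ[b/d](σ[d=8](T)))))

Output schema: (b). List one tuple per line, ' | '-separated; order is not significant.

Stepwise |·|:
  T → 3
  γ[y; MAX(d)→b](T) → 2
  σ[b>=5](γ[y; MAX(d)→b](T)) → 1
  T → 3
  σ[d=8](T) → 0
  ρ[b/d](σ[d=8](T)) → 0
  π[y,b](ρ[b/d](σ[d=8](T))) → 0
  (σ[b>=5](γ[y; MAX(d)→b](T)) − π[y,b](ρ[b/d](σ[d=8](T)))) → 1
  π[b]((σ[b>=5](γ[y; MAX(d)→b](T)) − π[y,b](ρ[b/d](σ[d=8](T))))) → 1

== RESULT ==
b
7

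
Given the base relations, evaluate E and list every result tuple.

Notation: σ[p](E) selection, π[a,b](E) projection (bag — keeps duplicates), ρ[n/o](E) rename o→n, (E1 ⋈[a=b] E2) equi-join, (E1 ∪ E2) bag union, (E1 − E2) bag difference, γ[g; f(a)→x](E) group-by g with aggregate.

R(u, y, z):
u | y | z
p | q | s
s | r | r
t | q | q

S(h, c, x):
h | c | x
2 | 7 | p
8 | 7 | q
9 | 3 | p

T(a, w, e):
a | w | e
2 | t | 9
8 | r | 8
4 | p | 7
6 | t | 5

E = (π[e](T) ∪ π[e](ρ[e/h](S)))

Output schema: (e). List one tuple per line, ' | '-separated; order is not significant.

Row counts bottom-up:
  T → 4
  π[e](T) → 4
  S → 3
  ρ[e/h](S) → 3
  π[e](ρ[e/h](S)) → 3
  (π[e](T) ∪ π[e](ρ[e/h](S))) → 7

== RESULT ==
e
2
5
7
8
8
9
9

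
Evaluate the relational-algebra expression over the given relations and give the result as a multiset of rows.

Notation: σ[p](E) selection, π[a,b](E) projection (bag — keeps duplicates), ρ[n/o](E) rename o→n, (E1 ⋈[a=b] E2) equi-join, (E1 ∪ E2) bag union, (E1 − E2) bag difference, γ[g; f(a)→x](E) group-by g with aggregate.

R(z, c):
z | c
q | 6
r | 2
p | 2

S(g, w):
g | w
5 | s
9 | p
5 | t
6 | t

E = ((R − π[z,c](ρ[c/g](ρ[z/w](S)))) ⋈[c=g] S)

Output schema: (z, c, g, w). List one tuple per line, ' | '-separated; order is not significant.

Subexpression sizes:
  R → 3
  S → 4
  ρ[z/w](S) → 4
  ρ[c/g](ρ[z/w](S)) → 4
  π[z,c](ρ[c/g](ρ[z/w](S))) → 4
  (R − π[z,c](ρ[c/g](ρ[z/w](S)))) → 3
  S → 4
  ((R − π[z,c](ρ[c/g](ρ[z/w](S)))) ⋈[c=g] S) → 1

== RESULT ==
z | c | g | w
q | 6 | 6 | t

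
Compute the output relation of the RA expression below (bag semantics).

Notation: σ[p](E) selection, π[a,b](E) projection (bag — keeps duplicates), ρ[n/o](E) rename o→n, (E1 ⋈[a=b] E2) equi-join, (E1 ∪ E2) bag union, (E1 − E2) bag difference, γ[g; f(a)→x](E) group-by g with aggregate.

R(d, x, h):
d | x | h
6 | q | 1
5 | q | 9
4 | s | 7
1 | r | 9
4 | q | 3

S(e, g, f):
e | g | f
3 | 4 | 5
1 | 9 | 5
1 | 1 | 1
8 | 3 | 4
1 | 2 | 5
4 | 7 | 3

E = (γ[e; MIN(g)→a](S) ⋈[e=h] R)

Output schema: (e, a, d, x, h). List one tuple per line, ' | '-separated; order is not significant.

Per-node cardinality:
  S → 6
  γ[e; MIN(g)→a](S) → 4
  R → 5
  (γ[e; MIN(g)→a](S) ⋈[e=h] R) → 2

== RESULT ==
e | a | d | x | h
1 | 1 | 6 | q | 1
3 | 4 | 4 | q | 3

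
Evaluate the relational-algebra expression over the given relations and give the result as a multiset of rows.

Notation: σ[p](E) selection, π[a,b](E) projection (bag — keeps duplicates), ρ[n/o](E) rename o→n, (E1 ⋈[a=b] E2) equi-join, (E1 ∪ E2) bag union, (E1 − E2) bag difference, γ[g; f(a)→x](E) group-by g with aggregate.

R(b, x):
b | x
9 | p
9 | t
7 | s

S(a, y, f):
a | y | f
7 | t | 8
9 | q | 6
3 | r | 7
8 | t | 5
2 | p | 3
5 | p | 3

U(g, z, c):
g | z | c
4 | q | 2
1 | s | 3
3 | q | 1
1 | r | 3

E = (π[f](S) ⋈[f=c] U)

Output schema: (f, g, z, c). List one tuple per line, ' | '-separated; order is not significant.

Per-node cardinality:
  S → 6
  π[f](S) → 6
  U → 4
  (π[f](S) ⋈[f=c] U) → 4

== RESULT ==
f | g | z | c
3 | 1 | r | 3
3 | 1 | r | 3
3 | 1 | s | 3
3 | 1 | s | 3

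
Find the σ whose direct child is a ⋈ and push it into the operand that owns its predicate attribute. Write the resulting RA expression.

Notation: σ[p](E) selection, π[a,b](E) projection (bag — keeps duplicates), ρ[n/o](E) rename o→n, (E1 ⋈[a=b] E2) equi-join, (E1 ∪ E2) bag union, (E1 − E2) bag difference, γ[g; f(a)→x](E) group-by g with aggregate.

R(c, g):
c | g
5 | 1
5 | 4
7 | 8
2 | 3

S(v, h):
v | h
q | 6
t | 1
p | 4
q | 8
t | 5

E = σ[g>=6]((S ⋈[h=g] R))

σ filters on g, owned by the right side.
E' = (S ⋈[h=g] σ[g>=6](R))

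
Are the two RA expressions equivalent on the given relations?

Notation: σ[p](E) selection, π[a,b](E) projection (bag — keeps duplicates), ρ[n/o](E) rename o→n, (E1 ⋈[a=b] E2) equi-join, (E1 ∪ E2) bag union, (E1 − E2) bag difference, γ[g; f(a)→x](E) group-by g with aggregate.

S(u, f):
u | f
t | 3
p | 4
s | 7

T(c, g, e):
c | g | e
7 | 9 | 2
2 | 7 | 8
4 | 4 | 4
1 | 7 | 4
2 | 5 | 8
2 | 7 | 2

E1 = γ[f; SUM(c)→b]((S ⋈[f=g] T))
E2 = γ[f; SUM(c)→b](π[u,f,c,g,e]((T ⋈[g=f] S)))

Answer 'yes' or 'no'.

E1 subexpression sizes:
  S → 3
  T → 6
  (S ⋈[f=g] T) → 4
  γ[f; SUM(c)→b]((S ⋈[f=g] T)) → 2
E2 subexpression sizes:
  T → 6
  S → 3
  (T ⋈[g=f] S) → 4
  π[u,f,c,g,e]((T ⋈[g=f] S)) → 4
  γ[f; SUM(c)→b](π[u,f,c,g,e]((T ⋈[g=f] S))) → 2

E1 and E2 produce the same multiset:
f | b
4 | 4
7 | 5

yes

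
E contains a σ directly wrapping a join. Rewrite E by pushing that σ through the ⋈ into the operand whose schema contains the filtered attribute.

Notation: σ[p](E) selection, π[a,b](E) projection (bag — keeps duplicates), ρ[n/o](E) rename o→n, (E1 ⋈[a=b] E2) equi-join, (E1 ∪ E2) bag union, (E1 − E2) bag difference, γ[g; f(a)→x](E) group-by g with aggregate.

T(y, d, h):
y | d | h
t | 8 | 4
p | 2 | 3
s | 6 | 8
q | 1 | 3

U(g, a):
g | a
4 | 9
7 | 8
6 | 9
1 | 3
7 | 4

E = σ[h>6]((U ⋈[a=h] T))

σ filters on h, owned by the right side.
E' = (U ⋈[a=h] σ[h>6](T))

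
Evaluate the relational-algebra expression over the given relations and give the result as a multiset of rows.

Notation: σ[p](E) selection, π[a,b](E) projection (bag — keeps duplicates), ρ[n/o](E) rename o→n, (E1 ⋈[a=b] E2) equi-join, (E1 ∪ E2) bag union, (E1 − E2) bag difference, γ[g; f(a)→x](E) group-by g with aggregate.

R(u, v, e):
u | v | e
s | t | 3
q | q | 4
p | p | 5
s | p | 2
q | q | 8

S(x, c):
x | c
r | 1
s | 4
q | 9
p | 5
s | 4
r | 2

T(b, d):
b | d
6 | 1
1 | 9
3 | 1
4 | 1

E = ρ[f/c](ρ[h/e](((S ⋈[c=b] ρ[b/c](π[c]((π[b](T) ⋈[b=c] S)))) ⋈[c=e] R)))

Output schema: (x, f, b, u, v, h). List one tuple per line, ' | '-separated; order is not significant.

Subexpression sizes:
  S → 6
  T → 4
  π[b](T) → 4
  S → 6
  (π[b](T) ⋈[b=c] S) → 3
  π[c]((π[b](T) ⋈[b=c] S)) → 3
  ρ[b/c](π[c]((π[b](T) ⋈[b=c] S))) → 3
  (S ⋈[c=b] ρ[b/c](π[c]((π[b](T) ⋈[b=c] S)))) → 5
  R → 5
  ((S ⋈[c=b] ρ[b/c](π[c]((π[b](T) ⋈[b=c] S)))) ⋈[c=e] R) → 4
  ρ[h/e](((S ⋈[c=b] ρ[b/c](π[c]((π[b](T) ⋈[b=c] S)))) ⋈[c=e] R)) → 4
  ρ[f/c](ρ[h/e](((S ⋈[c=b] ρ[b/c](π[c]((π[b](T) ⋈[b=c] S)))) ⋈[c=e] R))) → 4

== RESULT ==
x | f | b | u | v | h
s | 4 | 4 | q | q | 4
s | 4 | 4 | q | q | 4
s | 4 | 4 | q | q | 4
s | 4 | 4 | q | q | 4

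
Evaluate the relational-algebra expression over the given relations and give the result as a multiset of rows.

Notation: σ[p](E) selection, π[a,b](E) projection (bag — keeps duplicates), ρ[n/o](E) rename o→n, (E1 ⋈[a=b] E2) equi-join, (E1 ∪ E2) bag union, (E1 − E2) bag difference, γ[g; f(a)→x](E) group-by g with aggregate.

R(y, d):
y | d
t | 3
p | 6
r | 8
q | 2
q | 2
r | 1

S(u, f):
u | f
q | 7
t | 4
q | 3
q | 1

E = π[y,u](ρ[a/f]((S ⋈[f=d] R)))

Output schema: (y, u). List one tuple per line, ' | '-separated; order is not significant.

Row counts bottom-up:
  S → 4
  R → 6
  (S ⋈[f=d] R) → 2
  ρ[a/f]((S ⋈[f=d] R)) → 2
  π[y,u](ρ[a/f]((S ⋈[f=d] R))) → 2

== RESULT ==
y | u
r | q
t | q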